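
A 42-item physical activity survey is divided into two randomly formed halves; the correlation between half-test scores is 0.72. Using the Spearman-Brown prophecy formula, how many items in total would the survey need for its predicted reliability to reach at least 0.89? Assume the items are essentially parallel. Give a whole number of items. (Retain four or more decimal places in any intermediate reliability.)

67

Corrected full-test reliability: r_full = 2 × 0.72 / (1 + 0.72) ≈ 0.8372
Solve Spearman-Brown for n: n = 0.89(1 − 0.8372) / [0.8372(1 − 0.89)] = 1.5733
Required items = 1.5733 × 42 = 66.08, so 67 items.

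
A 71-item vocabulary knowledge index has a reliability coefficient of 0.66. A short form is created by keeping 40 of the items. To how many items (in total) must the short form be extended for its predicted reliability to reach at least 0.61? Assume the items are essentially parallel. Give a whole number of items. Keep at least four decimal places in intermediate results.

58

First, r for the 40-item form: n = 40/71 = 0.5634, so r_40 = 0.5634·0.66/(1 + (0.5634 − 1)·0.66) = 0.5224
Then solve for n' with r_old = 0.5224, r_target = 0.61: n' = 0.61(1 − 0.5224)/[0.5224(1 − 0.61)] = 1.4300
Items = 1.4300 × 40 ≈ 57.20 → 58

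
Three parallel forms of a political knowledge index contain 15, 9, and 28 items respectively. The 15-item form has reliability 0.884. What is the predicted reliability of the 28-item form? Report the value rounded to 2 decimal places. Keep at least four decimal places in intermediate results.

The 9-item form is not needed; work directly from the 15-item form with n = 28/15 = 1.8667.
r_{28} = n·r / (1 + (n − 1)·r) = 1.6502 / 1.7662 ≈ 0.9343

0.93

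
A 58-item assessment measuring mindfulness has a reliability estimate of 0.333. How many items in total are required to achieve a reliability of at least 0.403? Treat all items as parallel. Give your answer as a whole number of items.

Invert Spearman-Brown to solve for n:
n = r_target (1 − r_old) / [ r_old (1 − r_target) ]
n = [0.403 × 0.667] / [0.333 × 0.597]
n = 0.268801 / 0.198801 ≈ 1.3521
1.3521 × 58 = 78.42 → 79 items

79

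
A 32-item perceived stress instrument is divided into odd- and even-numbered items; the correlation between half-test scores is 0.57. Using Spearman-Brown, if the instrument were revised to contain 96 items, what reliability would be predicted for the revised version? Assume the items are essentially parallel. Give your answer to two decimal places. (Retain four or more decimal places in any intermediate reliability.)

First correct the split-half correlation to full-test reliability: r_full = 2 × 0.57 / (1 + 0.57) ≈ 0.7261
Then adjust to 96 items: n = 96/32 = 3.0000
r_new = n·r_full / (1 + (n − 1)·r_full) = 2.1783 / 2.4522 ≈ 0.8883

0.89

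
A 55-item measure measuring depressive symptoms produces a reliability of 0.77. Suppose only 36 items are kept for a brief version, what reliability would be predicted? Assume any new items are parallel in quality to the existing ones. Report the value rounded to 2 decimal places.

0.69

n = 36/55 = 0.6545
By Spearman-Brown, r_new = n r / (1 + (n − 1) r).
r_new = (0.6545 × 0.77) / (1 + (0.6545 − 1) × 0.77)
r_new = 0.5040 / 0.7340 ≈ 0.6866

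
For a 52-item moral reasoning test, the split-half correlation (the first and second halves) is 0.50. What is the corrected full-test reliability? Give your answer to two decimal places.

r_full = 2(0.50) / (1 + 0.50)
       = 1.0000 / 1.5000 = 0.6667

0.67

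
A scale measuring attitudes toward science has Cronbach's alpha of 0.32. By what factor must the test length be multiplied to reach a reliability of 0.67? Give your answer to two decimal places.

n = 0.67 × (1 − 0.32) / [ 0.32 × (1 − 0.67) ]
n = 0.4556 / 0.1056 ≈ 4.3144

4.31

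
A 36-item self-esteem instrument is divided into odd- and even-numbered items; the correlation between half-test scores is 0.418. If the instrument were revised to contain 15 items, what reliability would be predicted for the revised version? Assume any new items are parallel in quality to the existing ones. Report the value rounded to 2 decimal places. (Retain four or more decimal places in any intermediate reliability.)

Full-test reliability from the split-half r: r_full = 2(0.418)/(1 + 0.418) = 0.5896
Then adjust to 15 items: n = 15/36 = 0.4167
r_new = n·r_full / (1 + (n − 1)·r_full) = 0.2457 / 0.6561 ≈ 0.3745

0.37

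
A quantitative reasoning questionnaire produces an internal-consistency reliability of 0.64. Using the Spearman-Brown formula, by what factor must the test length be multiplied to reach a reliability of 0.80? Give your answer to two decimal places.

n = 0.80 × (1 − 0.64) / [ 0.64 × (1 − 0.80) ]
  = 0.2880 / 0.1280 = 2.2500

2.25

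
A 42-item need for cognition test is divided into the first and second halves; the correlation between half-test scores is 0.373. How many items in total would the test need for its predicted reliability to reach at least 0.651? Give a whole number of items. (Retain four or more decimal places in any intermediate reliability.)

Corrected full-test reliability: r_full = 2 × 0.373 / (1 + 0.373) ≈ 0.5433
n = r_tgt(1 − r_full) / [r_full(1 − r_tgt)] = 0.651 × 0.4567 / (0.5433 × 0.349) ≈ 1.5680
Required items = 1.5680 × 42 = 65.86, so 66 items.

66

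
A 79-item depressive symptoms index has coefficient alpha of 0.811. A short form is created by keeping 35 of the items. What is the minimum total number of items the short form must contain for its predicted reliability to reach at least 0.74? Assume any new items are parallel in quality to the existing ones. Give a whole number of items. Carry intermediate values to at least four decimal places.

53

First, r for the 35-item form: n = 35/79 = 0.4430, so r_35 = 0.4430·0.811/(1 + (0.4430 − 1)·0.811) = 0.6553
Then solve for n' with r_old = 0.6553, r_target = 0.74: n' = 0.74(1 − 0.6553)/[0.6553(1 − 0.74)] = 1.4971
Items = 1.4971 × 35 ≈ 52.40 → 53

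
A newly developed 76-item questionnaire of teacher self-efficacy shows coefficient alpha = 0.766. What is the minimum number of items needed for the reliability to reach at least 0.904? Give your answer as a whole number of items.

219

Rearranging the Spearman-Brown formula for n,
n = r*(1 − r) / [ r (1 − r*) ]
n = 0.904(1 − 0.766) / [0.766(1 − 0.904)]
  = 0.211536 / 0.073536 = 2.8766
2.8766 × 76 = 218.62 → 219 items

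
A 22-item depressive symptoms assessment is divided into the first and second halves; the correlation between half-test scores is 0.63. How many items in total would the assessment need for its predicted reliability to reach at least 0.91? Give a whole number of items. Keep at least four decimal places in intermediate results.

Corrected full-test reliability: r_full = 2 × 0.63 / (1 + 0.63) ≈ 0.7730
Solve Spearman-Brown for n: n = 0.91(1 − 0.7730) / [0.7730(1 − 0.91)] = 2.9692
Required items = 2.9692 × 22 = 65.32, so 66 items.

66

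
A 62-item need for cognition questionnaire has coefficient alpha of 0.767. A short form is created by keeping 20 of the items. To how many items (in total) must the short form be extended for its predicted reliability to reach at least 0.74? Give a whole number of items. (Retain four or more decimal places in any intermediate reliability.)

54

First, r for the 20-item form: n = 20/62 = 0.3226, so r_20 = 0.3226·0.767/(1 + (0.3226 − 1)·0.767) = 0.5150
Then solve for n' with r_old = 0.5150, r_target = 0.74: n' = 0.74(1 − 0.5150)/[0.5150(1 − 0.74)] = 2.6804
Total items = 2.6804 × 20 = 53.61, rounded up to 54.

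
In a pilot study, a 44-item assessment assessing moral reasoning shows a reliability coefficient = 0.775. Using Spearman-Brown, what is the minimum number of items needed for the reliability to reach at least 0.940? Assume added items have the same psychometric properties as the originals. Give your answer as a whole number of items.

201

n = 0.940(1 − 0.775) / [0.775(1 − 0.940)]
n = 0.211500 / 0.046500 ≈ 4.5484
So the test needs 4.5484 × 44 ≈ 200.13 items; rounding up, 201.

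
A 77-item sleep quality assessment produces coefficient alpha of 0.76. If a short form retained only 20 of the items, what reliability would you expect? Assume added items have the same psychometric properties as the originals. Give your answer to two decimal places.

0.45

n = 20/77 = 0.2597
By Spearman-Brown, r_new = n r / (1 + (n − 1) r).
r_new = 0.2597·0.76 / [1 + (0.2597 − 1)·0.76]
r_new = 0.1974 / 0.4374 ≈ 0.4513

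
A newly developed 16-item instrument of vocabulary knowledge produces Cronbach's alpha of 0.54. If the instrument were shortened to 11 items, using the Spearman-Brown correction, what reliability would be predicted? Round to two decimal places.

The new length is 11/16 = 0.6875 times the old.
Apply the Spearman-Brown prophecy formula, r' = nr / [1 + (n − 1)r]:
r_new = (0.6875 × 0.54) / (1 + (0.6875 − 1) × 0.54)
r_new = 0.3713 / 0.8313 ≈ 0.4466

0.45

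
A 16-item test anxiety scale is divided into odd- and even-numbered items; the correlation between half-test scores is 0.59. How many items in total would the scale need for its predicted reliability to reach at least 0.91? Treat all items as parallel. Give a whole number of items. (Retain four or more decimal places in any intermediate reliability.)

r_full = 2(0.59)/(1 + 0.59) = 0.7421
Solve Spearman-Brown for n: n = 0.91(1 − 0.7421) / [0.7421(1 − 0.91)] = 3.5139
Required items = 3.5139 × 16 = 56.22, so 57 items.

57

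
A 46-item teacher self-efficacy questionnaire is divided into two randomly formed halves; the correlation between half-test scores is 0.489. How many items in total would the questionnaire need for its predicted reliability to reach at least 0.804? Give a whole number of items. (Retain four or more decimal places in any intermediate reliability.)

Corrected full-test reliability: r_full = 2 × 0.489 / (1 + 0.489) ≈ 0.6568
n = r_tgt(1 − r_full) / [r_full(1 − r_tgt)] = 0.804 × 0.3432 / (0.6568 × 0.196) ≈ 2.1435
Items = 2.1435 × 46 ≈ 98.60 → 99

99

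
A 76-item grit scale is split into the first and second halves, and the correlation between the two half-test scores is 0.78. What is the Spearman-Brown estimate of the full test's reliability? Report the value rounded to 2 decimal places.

0.88

The full test is twice the length of either half (n = 2).
r_full = 2r_hh / (1 + r_hh) = 2 × 0.78 / (1 + 0.78)
       = 1.5600 / 1.7800 = 0.8764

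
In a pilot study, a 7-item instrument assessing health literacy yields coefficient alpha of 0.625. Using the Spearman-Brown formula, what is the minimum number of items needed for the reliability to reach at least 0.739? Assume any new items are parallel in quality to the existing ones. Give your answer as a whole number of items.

12

n = 0.739 × (1 − 0.625) / [ 0.625 × (1 − 0.739) ]
n = 0.277125 / 0.163125 ≈ 1.6989
So the test needs 1.6989 × 7 ≈ 11.89 items; rounding up, 12.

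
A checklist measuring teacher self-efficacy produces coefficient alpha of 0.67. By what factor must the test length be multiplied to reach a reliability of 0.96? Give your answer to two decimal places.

11.82

Spearman-Brown solved for the length factor n:
n = r_target (1 − r_old) / [ r_old (1 − r_target) ]
n = 0.96(1 − 0.67) / [0.67(1 − 0.96)]
  = 0.3168 / 0.0268 = 11.8209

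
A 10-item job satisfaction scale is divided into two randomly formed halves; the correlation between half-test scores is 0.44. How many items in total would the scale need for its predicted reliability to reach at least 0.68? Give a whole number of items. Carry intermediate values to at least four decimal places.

r_full = 2(0.44)/(1 + 0.44) = 0.6111
n = r_tgt(1 − r_full) / [r_full(1 − r_tgt)] = 0.68 × 0.3889 / (0.6111 × 0.32) ≈ 1.3523
Items = 1.3523 × 10 ≈ 13.52 → 14

14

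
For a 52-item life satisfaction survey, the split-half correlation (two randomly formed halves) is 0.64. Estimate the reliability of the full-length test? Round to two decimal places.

0.78

r_full = 2(0.64) / (1 + 0.64)
r_full = 1.2800 / 1.6400 ≈ 0.7805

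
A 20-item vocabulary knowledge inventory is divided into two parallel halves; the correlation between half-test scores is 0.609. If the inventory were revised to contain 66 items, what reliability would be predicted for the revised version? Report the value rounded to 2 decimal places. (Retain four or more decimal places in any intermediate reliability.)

0.91

Full-test reliability from the split-half r: r_full = 2(0.609)/(1 + 0.609) = 0.7570
Length factor from 20 to 66 items: n = 66/20 = 3.3000
r_new = n·r_full / (1 + (n − 1)·r_full) = 2.4981 / 2.7411 ≈ 0.9113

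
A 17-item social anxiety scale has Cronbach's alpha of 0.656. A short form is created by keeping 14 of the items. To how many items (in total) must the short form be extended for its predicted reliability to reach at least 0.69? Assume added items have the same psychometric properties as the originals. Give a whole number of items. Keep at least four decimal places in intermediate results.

First, r for the 14-item form: n = 14/17 = 0.8235, so r_14 = 0.8235·0.656/(1 + (0.8235 − 1)·0.656) = 0.6110
Length factor from the short form to reach 0.69: n' = 0.69(1 − 0.6110) / [0.6110(1 − 0.69)] ≈ 1.4171
Total items = 1.4171 × 14 = 19.84, rounded up to 20.

20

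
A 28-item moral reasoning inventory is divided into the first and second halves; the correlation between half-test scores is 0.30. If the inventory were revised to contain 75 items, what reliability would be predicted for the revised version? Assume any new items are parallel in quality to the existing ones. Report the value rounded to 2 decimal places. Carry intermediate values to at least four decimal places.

Spearman-Brown correction (n = 2): r_full = 2·0.30/(1 + 0.30) = 0.4615
Length factor from 28 to 75 items: n = 75/28 = 2.6786
r_new = n·r_full / (1 + (n − 1)·r_full) = 1.2362 / 1.7747 ≈ 0.6966

0.70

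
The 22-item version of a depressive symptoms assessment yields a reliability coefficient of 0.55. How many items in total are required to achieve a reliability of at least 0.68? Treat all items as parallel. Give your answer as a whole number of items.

39

Spearman-Brown solved for the length factor n:
n = r_target (1 − r_old) / [ r_old (1 − r_target) ]
n = 0.68 × (1 − 0.55) / [ 0.55 × (1 − 0.68) ]
  = 0.3060 / 0.1760 = 1.7386
1.7386 × 22 = 38.25 → 39 items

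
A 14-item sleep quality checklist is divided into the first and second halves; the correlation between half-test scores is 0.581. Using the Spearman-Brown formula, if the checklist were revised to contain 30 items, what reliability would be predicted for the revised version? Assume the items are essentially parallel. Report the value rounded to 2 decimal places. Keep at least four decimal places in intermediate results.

First correct the split-half correlation to full-test reliability: r_full = 2 × 0.581 / (1 + 0.581) ≈ 0.7350
Length factor from 14 to 30 items: n = 30/14 = 2.1429
r_new = n·r_full / (1 + (n − 1)·r_full) = 1.5750 / 1.8400 ≈ 0.8560

0.86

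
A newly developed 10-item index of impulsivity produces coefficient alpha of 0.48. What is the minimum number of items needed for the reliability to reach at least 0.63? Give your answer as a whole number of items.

n = 0.63 × (1 − 0.48) / [ 0.48 × (1 − 0.63) ]
  = 0.3276 / 0.1776 = 1.8446
1.8446 × 10 = 18.45 → 19 items

19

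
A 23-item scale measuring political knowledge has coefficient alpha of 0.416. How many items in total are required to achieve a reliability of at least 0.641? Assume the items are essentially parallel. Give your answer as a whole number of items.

Invert Spearman-Brown to solve for n:
n = r*(1 − r) / [ r (1 − r*) ]
n = 0.641 × (1 − 0.416) / [ 0.416 × (1 − 0.641) ]
n = 0.374344 / 0.149344 ≈ 2.5066
2.5066 × 23 = 57.65 → 58 items

58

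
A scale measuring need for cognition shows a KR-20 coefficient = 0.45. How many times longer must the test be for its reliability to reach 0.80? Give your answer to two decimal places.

Rearranging the Spearman-Brown formula for n,
n = r_target (1 − r_old) / [ r_old (1 − r_target) ]
n = 0.80(1 − 0.45) / [0.45(1 − 0.80)]
  = 0.4400 / 0.0900 = 4.8889

4.89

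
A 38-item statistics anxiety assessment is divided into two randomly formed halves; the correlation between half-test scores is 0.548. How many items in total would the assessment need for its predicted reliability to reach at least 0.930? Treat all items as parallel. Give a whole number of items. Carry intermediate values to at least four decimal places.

r_full = 2(0.548)/(1 + 0.548) = 0.7080
n = r_tgt(1 − r_full) / [r_full(1 − r_tgt)] = 0.930 × 0.2920 / (0.7080 × 0.070) ≈ 5.4794
Items = 5.4794 × 38 ≈ 208.22 → 209

209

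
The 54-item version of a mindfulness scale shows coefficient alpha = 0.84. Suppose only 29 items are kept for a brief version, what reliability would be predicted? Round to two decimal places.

The new length is 29/54 = 0.537 times the old.
Apply the Spearman-Brown prophecy formula, r' = nr / [1 + (n − 1)r]:
r_new = 0.537·0.84 / [1 + (0.537 − 1)·0.84]
r_new = 0.4511 / 0.6111 ≈ 0.7382

0.74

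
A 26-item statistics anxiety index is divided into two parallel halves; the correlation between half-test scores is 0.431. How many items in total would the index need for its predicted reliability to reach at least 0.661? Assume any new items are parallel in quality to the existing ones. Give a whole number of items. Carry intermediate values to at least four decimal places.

r_full = 2(0.431)/(1 + 0.431) = 0.6024
Solve Spearman-Brown for n: n = 0.661(1 − 0.6024) / [0.6024(1 − 0.661)] = 1.2870
Required items = 1.2870 × 26 = 33.46, so 34 items.

34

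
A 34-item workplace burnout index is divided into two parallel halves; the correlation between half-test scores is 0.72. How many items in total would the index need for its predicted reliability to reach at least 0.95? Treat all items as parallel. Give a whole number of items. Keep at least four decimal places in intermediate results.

Corrected full-test reliability: r_full = 2 × 0.72 / (1 + 0.72) ≈ 0.8372
Solve Spearman-Brown for n: n = 0.95(1 − 0.8372) / [0.8372(1 − 0.95)] = 3.6947
Required items = 3.6947 × 34 = 125.62, so 126 items.

126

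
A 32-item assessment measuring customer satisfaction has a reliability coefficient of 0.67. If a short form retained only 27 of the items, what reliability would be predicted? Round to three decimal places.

0.631

Length ratio n = 27/32 = 0.8438
r_new = 0.8438·0.67 / [1 + (0.8438 − 1)·0.67]
r_new = 0.5653 / 0.8953 ≈ 0.6314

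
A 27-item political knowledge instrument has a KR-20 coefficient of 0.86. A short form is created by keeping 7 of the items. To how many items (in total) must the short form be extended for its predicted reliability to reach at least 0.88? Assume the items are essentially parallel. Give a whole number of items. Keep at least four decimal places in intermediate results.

33

First, r for the 7-item form: n = 7/27 = 0.2593, so r_7 = 0.2593·0.86/(1 + (0.2593 − 1)·0.86) = 0.6143
Then solve for n' with r_old = 0.6143, r_target = 0.88: n' = 0.88(1 − 0.6143)/[0.6143(1 − 0.88)] = 4.6044
Items = 4.6044 × 7 ≈ 32.23 → 33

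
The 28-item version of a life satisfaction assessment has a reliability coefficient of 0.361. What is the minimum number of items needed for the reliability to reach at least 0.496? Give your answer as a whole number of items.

n = 0.496(1 − 0.361) / [0.361(1 − 0.496)]
n = 0.316944 / 0.181944 ≈ 1.7420
So the test needs 1.7420 × 28 ≈ 48.78 items; rounding up, 49.

49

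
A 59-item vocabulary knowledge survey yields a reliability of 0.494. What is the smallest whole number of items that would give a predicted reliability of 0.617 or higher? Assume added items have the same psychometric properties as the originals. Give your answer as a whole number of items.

n = [0.617 × 0.506] / [0.494 × 0.383]
n = 0.312202 / 0.189202 ≈ 1.6501
1.6501 × 59 = 97.36 → 98 items

98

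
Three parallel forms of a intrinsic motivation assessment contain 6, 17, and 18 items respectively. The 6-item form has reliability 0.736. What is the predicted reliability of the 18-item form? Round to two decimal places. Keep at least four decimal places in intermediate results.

0.89

The 17-item form is not needed; work directly from the 6-item form with n = 18/6 = 3.0000.
r_{18} = n·r / (1 + (n − 1)·r) = 2.2080 / 2.4720 ≈ 0.8932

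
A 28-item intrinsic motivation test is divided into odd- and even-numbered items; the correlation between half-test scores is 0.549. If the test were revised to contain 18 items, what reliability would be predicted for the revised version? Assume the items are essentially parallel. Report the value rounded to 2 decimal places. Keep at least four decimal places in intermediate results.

0.61

First correct the split-half correlation to full-test reliability: r_full = 2 × 0.549 / (1 + 0.549) ≈ 0.7088
Then adjust to 18 items: n = 18/28 = 0.6429
r_new = n·r_full / (1 + (n − 1)·r_full) = 0.4557 / 0.7469 ≈ 0.6101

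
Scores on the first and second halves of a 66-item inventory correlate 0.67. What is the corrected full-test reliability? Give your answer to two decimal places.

r_full = 2r_hh / (1 + r_hh) = 2 × 0.67 / (1 + 0.67)
r_full = 1.3400 / 1.6700 ≈ 0.8024

0.80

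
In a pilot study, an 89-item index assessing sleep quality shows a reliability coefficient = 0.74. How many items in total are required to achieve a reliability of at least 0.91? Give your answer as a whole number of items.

Rearranging the Spearman-Brown formula for n,
n = r*(1 − r) / [ r (1 − r*) ]
n = 0.91 × (1 − 0.74) / [ 0.74 × (1 − 0.91) ]
  = 0.2366 / 0.0666 = 3.5526
3.5526 × 89 = 316.18 → 317 items

317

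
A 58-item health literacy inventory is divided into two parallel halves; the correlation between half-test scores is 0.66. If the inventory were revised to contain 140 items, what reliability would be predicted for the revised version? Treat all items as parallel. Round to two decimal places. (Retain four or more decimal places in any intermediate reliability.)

0.90

First correct the split-half correlation to full-test reliability: r_full = 2 × 0.66 / (1 + 0.66) ≈ 0.7952
Then adjust to 140 items: n = 140/58 = 2.4138
r_new = n·r_full / (1 + (n − 1)·r_full) = 1.9195 / 2.1243 ≈ 0.9036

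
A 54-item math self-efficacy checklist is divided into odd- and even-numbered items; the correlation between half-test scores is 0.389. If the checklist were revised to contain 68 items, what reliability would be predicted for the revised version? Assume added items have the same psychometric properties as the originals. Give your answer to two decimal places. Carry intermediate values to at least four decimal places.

0.62

Full-test reliability from the split-half r: r_full = 2(0.389)/(1 + 0.389) = 0.5601
Then adjust to 68 items: n = 68/54 = 1.2593
r_new = n·r_full / (1 + (n − 1)·r_full) = 0.7053 / 1.1452 ≈ 0.6159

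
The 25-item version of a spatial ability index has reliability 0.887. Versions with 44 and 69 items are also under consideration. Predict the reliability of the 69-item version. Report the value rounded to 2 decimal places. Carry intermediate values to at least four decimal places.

0.96

Only the ratio of lengths matters: n = 69/25 = 2.7600
r_{69} = n·r / (1 + (n − 1)·r) = 2.4481 / 2.5611 ≈ 0.9559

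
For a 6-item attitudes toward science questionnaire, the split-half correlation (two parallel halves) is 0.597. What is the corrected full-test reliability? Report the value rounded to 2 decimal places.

0.75

The full test is twice the length of either half (n = 2).
r_full = 2(0.597) / (1 + 0.597)
r_full = 1.1940 / 1.5970 ≈ 0.7477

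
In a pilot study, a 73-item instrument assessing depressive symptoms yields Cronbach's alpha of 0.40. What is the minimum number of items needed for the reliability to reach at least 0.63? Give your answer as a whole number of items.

Spearman-Brown solved for the length factor n:
n = r*(1 − r) / [ r (1 − r*) ]
n = 0.63 × (1 − 0.40) / [ 0.40 × (1 − 0.63) ]
  = 0.3780 / 0.1480 = 2.5541
So the test needs 2.5541 × 73 ≈ 186.45 items; rounding up, 187.

187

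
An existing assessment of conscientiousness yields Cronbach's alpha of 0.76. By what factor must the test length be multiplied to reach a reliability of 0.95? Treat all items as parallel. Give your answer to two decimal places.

6.00

n = [0.95 × 0.24] / [0.76 × 0.05]
n = 0.2280 / 0.0380 ≈ 6.0000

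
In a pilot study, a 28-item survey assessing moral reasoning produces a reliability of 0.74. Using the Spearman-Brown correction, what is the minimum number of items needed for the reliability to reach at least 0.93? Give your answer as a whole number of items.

Rearranging the Spearman-Brown formula for n,
n = r*(1 − r) / [ r (1 − r*) ]
n = 0.93 × (1 − 0.74) / [ 0.74 × (1 − 0.93) ]
  = 0.2418 / 0.0518 = 4.6680
So the test needs 4.6680 × 28 ≈ 130.70 items; rounding up, 131.

131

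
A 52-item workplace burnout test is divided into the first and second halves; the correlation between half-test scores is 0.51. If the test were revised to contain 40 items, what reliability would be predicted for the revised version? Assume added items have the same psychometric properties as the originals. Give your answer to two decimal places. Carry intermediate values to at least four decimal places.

0.62

Spearman-Brown correction (n = 2): r_full = 2·0.51/(1 + 0.51) = 0.6755
Length factor from 52 to 40 items: n = 40/52 = 0.7692
r_new = n·r_full / (1 + (n − 1)·r_full) = 0.5196 / 0.8441 ≈ 0.6156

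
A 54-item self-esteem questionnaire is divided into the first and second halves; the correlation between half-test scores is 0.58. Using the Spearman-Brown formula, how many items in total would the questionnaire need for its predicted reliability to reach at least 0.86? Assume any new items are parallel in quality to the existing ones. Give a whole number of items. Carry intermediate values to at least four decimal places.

121

r_full = 2(0.58)/(1 + 0.58) = 0.7342
n = r_tgt(1 − r_full) / [r_full(1 − r_tgt)] = 0.86 × 0.2658 / (0.7342 × 0.14) ≈ 2.2239
Items = 2.2239 × 54 ≈ 120.09 → 121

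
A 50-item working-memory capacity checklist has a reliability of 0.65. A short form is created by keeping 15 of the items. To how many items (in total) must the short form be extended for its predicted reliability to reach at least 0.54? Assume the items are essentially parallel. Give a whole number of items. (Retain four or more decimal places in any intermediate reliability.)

First, r for the 15-item form: n = 15/50 = 0.3000, so r_15 = 0.3000·0.65/(1 + (0.3000 − 1)·0.65) = 0.3578
Length factor from the short form to reach 0.54: n' = 0.54(1 − 0.3578) / [0.3578(1 − 0.54)] ≈ 2.1070
Items = 2.1070 × 15 ≈ 31.61 → 32

32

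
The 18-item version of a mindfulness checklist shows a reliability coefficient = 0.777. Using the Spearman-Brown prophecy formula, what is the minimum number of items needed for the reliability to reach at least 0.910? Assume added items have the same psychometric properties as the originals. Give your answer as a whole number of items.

Rearranging the Spearman-Brown formula for n,
n = r*(1 − r) / [ r (1 − r*) ]
n = [0.910 × 0.223] / [0.777 × 0.090]
  = 0.202930 / 0.069930 = 2.9019
Items needed = n × 18 = 2.9019 × 18 ≈ 52.23 → round up to 53

53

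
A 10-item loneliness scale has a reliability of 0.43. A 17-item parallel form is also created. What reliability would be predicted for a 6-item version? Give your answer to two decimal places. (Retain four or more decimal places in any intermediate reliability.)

Only the ratio of lengths matters: n = 6/10 = 0.6000
r_{6} = n·r / (1 + (n − 1)·r) = 0.2580 / 0.8280 ≈ 0.3116

0.31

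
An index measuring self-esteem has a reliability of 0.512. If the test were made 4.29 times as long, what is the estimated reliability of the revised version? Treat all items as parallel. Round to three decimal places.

r_new = (4.29 × 0.512) / (1 + (4.29 − 1) × 0.512)
     = 2.1965 / 2.6845 = 0.8182

0.818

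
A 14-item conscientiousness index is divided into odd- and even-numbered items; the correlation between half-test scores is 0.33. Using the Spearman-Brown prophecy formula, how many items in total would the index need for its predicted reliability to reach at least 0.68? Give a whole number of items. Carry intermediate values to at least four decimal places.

r_full = 2(0.33)/(1 + 0.33) = 0.4962
Solve Spearman-Brown for n: n = 0.68(1 − 0.4962) / [0.4962(1 − 0.68)] = 2.1575
Required items = 2.1575 × 14 = 30.21, so 31 items.

31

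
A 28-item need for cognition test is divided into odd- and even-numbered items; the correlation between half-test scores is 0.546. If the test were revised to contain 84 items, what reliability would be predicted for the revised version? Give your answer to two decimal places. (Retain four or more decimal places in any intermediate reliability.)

Full-test reliability from the split-half r: r_full = 2(0.546)/(1 + 0.546) = 0.7063
Then adjust to 84 items: n = 84/28 = 3.0000
r_new = n·r_full / (1 + (n − 1)·r_full) = 2.1189 / 2.4126 ≈ 0.8783

0.88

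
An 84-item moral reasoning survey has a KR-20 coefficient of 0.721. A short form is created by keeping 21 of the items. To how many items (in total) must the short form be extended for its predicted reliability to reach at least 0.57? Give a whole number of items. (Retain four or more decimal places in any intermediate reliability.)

Short-form reliability: n = 21/84 = 0.2500; r_21 = n·r/(1+(n−1)r) ≈ 0.3925
Then solve for n' with r_old = 0.3925, r_target = 0.57: n' = 0.57(1 − 0.3925)/[0.3925(1 − 0.57)] = 2.0517
Total items = 2.0517 × 21 = 43.09, rounded up to 44.

44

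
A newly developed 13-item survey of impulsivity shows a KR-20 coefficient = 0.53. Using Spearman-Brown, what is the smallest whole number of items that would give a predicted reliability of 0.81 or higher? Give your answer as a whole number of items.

50

Spearman-Brown solved for the length factor n:
n = r*(1 − r) / [ r (1 − r*) ]
n = 0.81(1 − 0.53) / [0.53(1 − 0.81)]
n = 0.3807 / 0.1007 ≈ 3.7805
Items needed = n × 13 = 3.7805 × 13 ≈ 49.15 → round up to 50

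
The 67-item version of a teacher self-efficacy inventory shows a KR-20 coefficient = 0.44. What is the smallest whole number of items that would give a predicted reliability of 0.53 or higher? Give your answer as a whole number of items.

97

n = [0.53 × 0.56] / [0.44 × 0.47]
  = 0.2968 / 0.2068 = 1.4352
Items needed = n × 67 = 1.4352 × 67 ≈ 96.16 → round up to 97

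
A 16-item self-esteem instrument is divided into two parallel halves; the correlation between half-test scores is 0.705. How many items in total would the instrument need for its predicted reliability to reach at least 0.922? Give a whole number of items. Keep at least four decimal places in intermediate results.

Corrected full-test reliability: r_full = 2 × 0.705 / (1 + 0.705) ≈ 0.8270
Solve Spearman-Brown for n: n = 0.922(1 − 0.8270) / [0.8270(1 − 0.922)] = 2.4727
Required items = 2.4727 × 16 = 39.56, so 40 items.

40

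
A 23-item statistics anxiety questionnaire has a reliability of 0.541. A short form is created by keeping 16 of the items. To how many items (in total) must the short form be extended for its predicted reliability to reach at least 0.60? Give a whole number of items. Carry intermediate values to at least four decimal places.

30

First, r for the 16-item form: n = 16/23 = 0.6957, so r_16 = 0.6957·0.541/(1 + (0.6957 − 1)·0.541) = 0.4505
Length factor from the short form to reach 0.60: n' = 0.60(1 − 0.4505) / [0.4505(1 − 0.60)] ≈ 1.8296
Total items = 1.8296 × 16 = 29.27, rounded up to 30.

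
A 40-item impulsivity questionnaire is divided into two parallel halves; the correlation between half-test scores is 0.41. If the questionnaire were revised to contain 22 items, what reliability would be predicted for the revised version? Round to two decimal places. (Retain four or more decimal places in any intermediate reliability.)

Spearman-Brown correction (n = 2): r_full = 2·0.41/(1 + 0.41) = 0.5816
Length factor from 40 to 22 items: n = 22/40 = 0.5500
r_new = n·r_full / (1 + (n − 1)·r_full) = 0.3199 / 0.7383 ≈ 0.4333

0.43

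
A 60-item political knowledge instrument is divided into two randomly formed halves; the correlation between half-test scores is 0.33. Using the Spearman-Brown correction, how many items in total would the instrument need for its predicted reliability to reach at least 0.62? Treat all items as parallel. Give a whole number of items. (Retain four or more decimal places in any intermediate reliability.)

Corrected full-test reliability: r_full = 2 × 0.33 / (1 + 0.33) ≈ 0.4962
Solve Spearman-Brown for n: n = 0.62(1 − 0.4962) / [0.4962(1 − 0.62)] = 1.6566
Items = 1.6566 × 60 ≈ 99.40 → 100

100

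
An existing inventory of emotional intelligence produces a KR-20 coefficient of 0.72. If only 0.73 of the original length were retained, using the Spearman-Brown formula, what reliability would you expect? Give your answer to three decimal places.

0.652

r_new = (0.73 × 0.72) / (1 + (0.73 − 1) × 0.72)
r_new = 0.5256 / 0.8056 ≈ 0.6524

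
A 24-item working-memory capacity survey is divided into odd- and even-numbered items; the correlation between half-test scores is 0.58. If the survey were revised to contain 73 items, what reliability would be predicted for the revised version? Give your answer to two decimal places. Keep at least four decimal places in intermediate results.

0.89

Spearman-Brown correction (n = 2): r_full = 2·0.58/(1 + 0.58) = 0.7342
Then adjust to 73 items: n = 73/24 = 3.0417
r_new = n·r_full / (1 + (n − 1)·r_full) = 2.2332 / 2.4990 ≈ 0.8936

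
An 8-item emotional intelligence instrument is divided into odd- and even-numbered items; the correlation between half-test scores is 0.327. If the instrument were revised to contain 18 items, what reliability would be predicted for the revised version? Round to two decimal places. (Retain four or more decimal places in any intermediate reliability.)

Full-test reliability from the split-half r: r_full = 2(0.327)/(1 + 0.327) = 0.4928
Length factor from 8 to 18 items: n = 18/8 = 2.2500
r_new = n·r_full / (1 + (n − 1)·r_full) = 1.1088 / 1.6160 ≈ 0.6861

0.69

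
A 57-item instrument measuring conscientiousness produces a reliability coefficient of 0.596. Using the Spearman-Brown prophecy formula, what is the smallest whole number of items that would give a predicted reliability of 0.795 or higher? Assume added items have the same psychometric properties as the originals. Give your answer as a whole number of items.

150

Spearman-Brown solved for the length factor n:
n = r_target (1 − r_old) / [ r_old (1 − r_target) ]
n = 0.795(1 − 0.596) / [0.596(1 − 0.795)]
n = 0.321180 / 0.122180 ≈ 2.6287
2.6287 × 57 = 149.84 → 150 items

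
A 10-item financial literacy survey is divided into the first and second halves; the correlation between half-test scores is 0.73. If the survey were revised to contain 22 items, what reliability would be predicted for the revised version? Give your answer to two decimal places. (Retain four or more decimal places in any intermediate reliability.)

First correct the split-half correlation to full-test reliability: r_full = 2 × 0.73 / (1 + 0.73) ≈ 0.8439
Length factor from 10 to 22 items: n = 22/10 = 2.2000
r_new = n·r_full / (1 + (n − 1)·r_full) = 1.8566 / 2.0127 ≈ 0.9224

0.92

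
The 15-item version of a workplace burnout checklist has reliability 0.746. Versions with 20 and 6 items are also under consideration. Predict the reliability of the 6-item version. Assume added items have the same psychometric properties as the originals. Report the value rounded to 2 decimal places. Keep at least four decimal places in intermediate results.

Only the ratio of lengths matters: n = 6/15 = 0.4000
r_{6} = n·r / (1 + (n − 1)·r) = 0.2984 / 0.5524 ≈ 0.5402

0.54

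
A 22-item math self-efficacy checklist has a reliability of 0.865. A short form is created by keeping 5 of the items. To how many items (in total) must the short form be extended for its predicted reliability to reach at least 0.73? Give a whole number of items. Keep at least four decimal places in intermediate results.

10

Short-form reliability: n = 5/22 = 0.2273; r_5 = n·r/(1+(n−1)r) ≈ 0.5929
Length factor from the short form to reach 0.73: n' = 0.73(1 − 0.5929) / [0.5929(1 − 0.73)] ≈ 1.8564
Total items = 1.8564 × 5 = 9.28, rounded up to 10.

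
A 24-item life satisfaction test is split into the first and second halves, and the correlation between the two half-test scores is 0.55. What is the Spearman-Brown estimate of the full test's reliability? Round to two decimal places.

0.71

Each half is half the length of the full test, so the full test is n = 2 times a half.
r_full = 2(0.55) / (1 + 0.55)
       = 1.1000 / 1.5500 = 0.7097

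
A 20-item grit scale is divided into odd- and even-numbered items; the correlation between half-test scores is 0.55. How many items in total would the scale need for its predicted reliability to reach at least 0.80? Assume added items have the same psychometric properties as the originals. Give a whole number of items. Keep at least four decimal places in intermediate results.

r_full = 2(0.55)/(1 + 0.55) = 0.7097
Solve Spearman-Brown for n: n = 0.80(1 − 0.7097) / [0.7097(1 − 0.80)] = 1.6362
Items = 1.6362 × 20 ≈ 32.72 → 33

33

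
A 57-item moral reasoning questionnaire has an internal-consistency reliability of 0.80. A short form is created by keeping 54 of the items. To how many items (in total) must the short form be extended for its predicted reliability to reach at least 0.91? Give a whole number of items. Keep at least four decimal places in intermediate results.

145

First, r for the 54-item form: n = 54/57 = 0.9474, so r_54 = 0.9474·0.80/(1 + (0.9474 − 1)·0.80) = 0.7912
Length factor from the short form to reach 0.91: n' = 0.91(1 − 0.7912) / [0.7912(1 − 0.91)] ≈ 2.6684
Total items = 2.6684 × 54 = 144.09, rounded up to 145.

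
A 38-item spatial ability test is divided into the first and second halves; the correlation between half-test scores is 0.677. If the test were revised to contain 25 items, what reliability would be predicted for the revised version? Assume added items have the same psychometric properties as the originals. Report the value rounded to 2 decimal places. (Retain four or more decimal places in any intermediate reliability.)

0.73

Spearman-Brown correction (n = 2): r_full = 2·0.677/(1 + 0.677) = 0.8074
Length factor from 38 to 25 items: n = 25/38 = 0.6579
r_new = n·r_full / (1 + (n − 1)·r_full) = 0.5312 / 0.7238 ≈ 0.7339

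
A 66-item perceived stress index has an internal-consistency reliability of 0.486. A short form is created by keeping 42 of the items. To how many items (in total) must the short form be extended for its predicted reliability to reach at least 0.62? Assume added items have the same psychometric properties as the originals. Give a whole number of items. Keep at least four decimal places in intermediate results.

114

Short-form reliability: n = 42/66 = 0.6364; r_42 = n·r/(1+(n−1)r) ≈ 0.3757
Then solve for n' with r_old = 0.3757, r_target = 0.62: n' = 0.62(1 − 0.3757)/[0.3757(1 − 0.62)] = 2.7112
Total items = 2.7112 × 42 = 113.87, rounded up to 114.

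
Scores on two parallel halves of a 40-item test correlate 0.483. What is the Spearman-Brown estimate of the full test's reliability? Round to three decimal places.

0.651

Each half is half the length of the full test, so the full test is n = 2 times a half.
r_full = 2r_hh / (1 + r_hh) = 2 × 0.483 / (1 + 0.483)
r_full = 0.9660 / 1.4830 ≈ 0.6514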